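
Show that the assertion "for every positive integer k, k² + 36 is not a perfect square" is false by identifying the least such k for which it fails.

A counterexample is any positive integer k such that k² + 36 is a perfect square; we check each in order.
The first 7 eligible values, up to k = 7, all satisfy the conclusion.
k = 8: 8² + 36 = 100 = 10², a perfect square.
Thus k = 8 disproves the claim, and no smaller k works.

k = 8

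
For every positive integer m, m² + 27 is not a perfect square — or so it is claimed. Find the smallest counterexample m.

m = 3

A counterexample is any positive integer m such that m² + 27 is a perfect square; we check each in order.
m = 1: 1² + 27 = 28, not a perfect square.
m = 2: 2² + 27 = 31, not a perfect square.
m = 3: 3² + 27 = 36 = 6², a perfect square.
Hence m = 3 is a counterexample.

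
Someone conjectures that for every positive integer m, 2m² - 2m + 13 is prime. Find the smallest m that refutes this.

m = 3

For m = 1, 2 the conclusion holds.
m = 3: 2m² - 2m + 13 = 25 = 5 × 5, composite.
Thus m = 3 disproves the claim, and no smaller m works.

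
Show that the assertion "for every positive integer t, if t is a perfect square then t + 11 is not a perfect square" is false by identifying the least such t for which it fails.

t = 25

t = 1: 1 + 11 = 12, not a perfect square.
t = 4: 4 + 11 = 15, not a perfect square.
t = 9: 9 + 11 = 20, not a perfect square.
t = 16: 16 + 11 = 27, not a perfect square.
t = 25: 25 = 5² and 25 + 11 = 36 = 6².
Thus t = 25 disproves the claim, and no smaller t works.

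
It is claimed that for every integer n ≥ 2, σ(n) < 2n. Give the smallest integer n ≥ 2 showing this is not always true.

The first 4 eligible values, up to n = 5, all satisfy the conclusion.
n = 6: σ(6) = 12; 12 ≥ 12.
So n = 6 is the smallest counterexample.

n = 6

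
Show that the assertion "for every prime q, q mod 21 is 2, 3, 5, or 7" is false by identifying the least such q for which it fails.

Check each prime q in order until the claim fails.
The first 4 eligible values, up to q = 7, all satisfy the conclusion.
q = 11: 11 mod 21 = 11 — not in {2, 3, 5, 7}.
So q = 11 is the smallest counterexample.

q = 11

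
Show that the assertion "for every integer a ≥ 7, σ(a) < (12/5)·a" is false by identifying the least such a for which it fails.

a = 24

For a = 7, 8, 9, 10, …, 21, 22, 23 the conclusion holds.
a = 24: σ(24) = 60; 60 ≥ 288/5.
So a = 24 is the smallest counterexample.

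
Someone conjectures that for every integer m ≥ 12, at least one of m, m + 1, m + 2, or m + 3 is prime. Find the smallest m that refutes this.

Check each integer m ≥ 12 in order until m, m + 1, m + 2, m + 3 are all composite.
The first 12 eligible values, up to m = 23, all satisfy the conclusion.
m = 24: 24 = 2 × 12; 25 = 5 × 5; 26 = 2 × 13; 27 = 3 × 9 — all composite.

m = 24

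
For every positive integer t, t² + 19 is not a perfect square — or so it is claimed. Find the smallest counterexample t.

The first 8 eligible values, up to t = 8, all satisfy the conclusion.
t = 9: 9² + 19 = 100 = 10², a perfect square.
Thus t = 9 disproves the claim, and no smaller t works.

t = 9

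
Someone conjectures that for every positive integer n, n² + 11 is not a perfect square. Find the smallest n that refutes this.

n = 5

n = 1: 1² + 11 = 12, not a perfect square.
n = 2: 2² + 11 = 15, not a perfect square.
n = 3: 3² + 11 = 20, not a perfect square.
n = 4: 4² + 11 = 27, not a perfect square.
n = 5: 5² + 11 = 36 = 6², a perfect square.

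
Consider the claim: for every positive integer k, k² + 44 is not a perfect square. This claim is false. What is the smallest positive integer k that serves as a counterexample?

k = 10

We need the least positive integer k for which k² + 44 is a perfect square.
The first 9 eligible values, up to k = 9, all satisfy the conclusion.
k = 10: 10² + 44 = 144 = 12², a perfect square.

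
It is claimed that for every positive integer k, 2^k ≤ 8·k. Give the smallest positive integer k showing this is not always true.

k = 6

k = 1: 2^k = 2 and 8·k = 8, so 2 ≤ 8.
k = 2: 2^k = 4 and 8·k = 16, so 4 ≤ 16.
k = 3: 2^k = 8 and 8·k = 24, so 8 ≤ 24.
k = 4: 2^k = 16 and 8·k = 32, so 16 ≤ 32.
k = 5: 2^k = 32 and 8·k = 40, so 32 ≤ 40.
k = 6: 2^k = 64 and 8·k = 48, so 64 > 48.
Hence k = 6 is a counterexample.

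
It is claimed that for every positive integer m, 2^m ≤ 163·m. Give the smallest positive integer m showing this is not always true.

A counterexample is any positive integer m such that 2^m > 163·m; we check each in order.
For m = 1, 2, 3, 4, 5, 6, 7, 8, 9, 10 the conclusion holds.
m = 11: 2^m = 2048 and 163·m = 1793, so 2048 > 1793.
Hence m = 11 is a counterexample.

m = 11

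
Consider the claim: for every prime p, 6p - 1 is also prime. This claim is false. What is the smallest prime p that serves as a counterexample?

p = 11

A counterexample is any prime p such that 6p - 1 is not prime; we check each in order.
For p = 2, 3, 5, 7 the conclusion holds.
p = 11: 6p - 1 = 65 = 5 × 13, not prime.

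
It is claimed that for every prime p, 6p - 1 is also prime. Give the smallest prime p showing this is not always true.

p = 11

p = 2: 6p - 1 = 11, prime.
p = 3: 6p - 1 = 17, prime.
p = 5: 6p - 1 = 29, prime.
p = 7: 6p - 1 = 41, prime.
p = 11: 6p - 1 = 65 = 5 × 13, not prime.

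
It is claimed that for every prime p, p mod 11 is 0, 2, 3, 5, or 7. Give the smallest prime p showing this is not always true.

p = 17

We need the least prime p for which the claim fails.
For p = 2, 3, 5, 7, 11, 13 the conclusion holds.
p = 17: 17 mod 11 = 6 — not in {0, 2, 3, 5, 7}.
Thus p = 17 disproves the claim, and no smaller p works.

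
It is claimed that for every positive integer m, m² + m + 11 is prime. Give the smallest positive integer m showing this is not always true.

We need the least positive integer m for which m² + m + 11 is not prime.
For m = 1, 2, 3, 4, 5, 6, 7, 8, 9 the conclusion holds.
m = 10: m² + m + 11 = 121 = 11 × 11, composite.

m = 10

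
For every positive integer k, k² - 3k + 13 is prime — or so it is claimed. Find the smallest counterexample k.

A counterexample is any positive integer k such that k² - 3k + 13 is not prime; we check each in order.
For k = 1, 2, 3, 4, …, 9, 10, 11 the conclusion holds.
k = 12: k² - 3k + 13 = 121 = 11 × 11, composite.
Thus k = 12 disproves the claim, and no smaller k works.

k = 12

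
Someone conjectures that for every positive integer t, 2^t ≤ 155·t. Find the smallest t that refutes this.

A counterexample is any positive integer t such that 2^t > 155·t; we check each in order.
For t = 1, 2, 3, 4, 5, 6, 7, 8, 9, 10 the conclusion holds.
t = 11: 2^t = 2048 and 155·t = 1705, so 2048 > 1705.
So t = 11 is the smallest counterexample.

t = 11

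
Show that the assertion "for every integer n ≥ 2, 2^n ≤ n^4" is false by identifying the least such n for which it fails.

n = 17

For n = 2, 3, 4, 5, …, 14, 15, 16 the conclusion holds.
n = 17: 2^n = 131072 and n^4 = 83521, so 131072 > 83521.
Hence n = 17 is a counterexample.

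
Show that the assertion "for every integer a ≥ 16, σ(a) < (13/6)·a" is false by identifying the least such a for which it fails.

a = 18

We need the least integer a ≥ 16 for which the claim fails.
For a = 16, 17 the conclusion holds.
a = 18: σ(18) = 39; 39 ≥ 39.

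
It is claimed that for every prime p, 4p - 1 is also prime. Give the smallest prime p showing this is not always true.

p = 2: 4p - 1 = 7, prime.
p = 3: 4p - 1 = 11, prime.
p = 5: 4p - 1 = 19, prime.
p = 7: 4p - 1 = 27 = 3 × 9, not prime.

p = 7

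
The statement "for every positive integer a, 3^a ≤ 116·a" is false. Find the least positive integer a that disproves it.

A counterexample is any positive integer a such that 3^a > 116·a; we check each in order.
The first 5 eligible values, up to a = 5, all satisfy the conclusion.
a = 6: 3^a = 729 and 116·a = 696, so 729 > 696.
Thus a = 6 disproves the claim, and no smaller a works.

a = 6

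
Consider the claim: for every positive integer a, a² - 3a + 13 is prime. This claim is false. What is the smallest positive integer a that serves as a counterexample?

a = 12

For a = 1, 2, 3, 4, …, 9, 10, 11 the conclusion holds.
a = 12: a² - 3a + 13 = 121 = 11 × 11, composite.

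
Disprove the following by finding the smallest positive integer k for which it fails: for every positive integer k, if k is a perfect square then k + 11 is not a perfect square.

For k = 1, 4, 9, 16 the conclusion holds.
k = 25: 25 = 5² and 25 + 11 = 36 = 6².

k = 25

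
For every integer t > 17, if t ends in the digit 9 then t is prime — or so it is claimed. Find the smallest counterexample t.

t = 39

t = 19: 19 ends in 9 and is prime.
t = 29: 29 ends in 9 and is prime.
t = 39: 39 ends in 9; 39 = 3 × 13, composite.
Hence t = 39 is a counterexample.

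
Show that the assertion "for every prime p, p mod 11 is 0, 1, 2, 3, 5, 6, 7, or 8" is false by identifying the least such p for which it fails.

p = 31

We need the least prime p for which the claim fails.
For p = 2, 3, 5, 7, 11, 13, 17, 19, 23, 29 the conclusion holds.
p = 31: 31 mod 11 = 9 — not in {0, 1, 2, 3, 5, 6, 7, 8}.
Thus p = 31 disproves the claim, and no smaller p works.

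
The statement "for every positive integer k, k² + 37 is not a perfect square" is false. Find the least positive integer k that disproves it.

k = 18

A counterexample is any positive integer k such that k² + 37 is a perfect square; we check each in order.
The first 17 eligible values, up to k = 17, all satisfy the conclusion.
k = 18: 18² + 37 = 361 = 19², a perfect square.
So k = 18 is the smallest counterexample.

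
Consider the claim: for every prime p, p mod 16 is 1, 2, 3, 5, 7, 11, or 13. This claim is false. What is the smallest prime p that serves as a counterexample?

For p = 2, 3, 5, 7, 11, 13, 17, 19, 23, 29 the conclusion holds.
p = 31: 31 mod 16 = 15 — not in {1, 2, 3, 5, 7, 11, 13}.
Thus p = 31 disproves the claim, and no smaller p works.

p = 31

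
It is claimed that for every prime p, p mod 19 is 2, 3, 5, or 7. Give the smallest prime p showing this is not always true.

p = 11

The first 4 eligible values, up to p = 7, all satisfy the conclusion.
p = 11: 11 mod 19 = 11 — not in {2, 3, 5, 7}.
Thus p = 11 disproves the claim, and no smaller p works.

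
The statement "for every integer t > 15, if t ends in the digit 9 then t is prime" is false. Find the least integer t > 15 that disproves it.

t = 39

t = 19: 19 ends in 9 and is prime.
t = 29: 29 ends in 9 and is prime.
t = 39: 39 ends in 9; 39 = 3 × 13, composite.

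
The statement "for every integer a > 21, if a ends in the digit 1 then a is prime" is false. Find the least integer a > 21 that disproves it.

a = 51

Check each integer a > 21 in order until a ends in the digit 1 but a is not prime.
a = 31: 31 ends in 1 and is prime.
a = 41: 41 ends in 1 and is prime.
a = 51: 51 ends in 1; 51 = 3 × 17, composite.
Thus a = 51 disproves the claim, and no smaller a works.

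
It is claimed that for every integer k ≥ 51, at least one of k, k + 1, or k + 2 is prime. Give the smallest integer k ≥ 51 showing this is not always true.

k = 54

k = 51: 53 is prime.
k = 52: 53 is prime.
k = 53: 53 is prime.
k = 54: 54 = 2 × 27; 55 = 5 × 11; 56 = 2 × 28 — all composite.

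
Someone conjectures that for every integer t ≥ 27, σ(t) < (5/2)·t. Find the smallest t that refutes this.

A counterexample is any integer t ≥ 27 such that the claim fails; we check each in order.
For t = 27, 28, 29, 30, 31, 32, 33, 34, 35 the conclusion holds.
t = 36: σ(36) = 91; 91 ≥ 90.

t = 36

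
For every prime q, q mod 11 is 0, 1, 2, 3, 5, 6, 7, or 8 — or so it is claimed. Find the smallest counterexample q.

A counterexample is any prime q such that the claim fails; we check each in order.
The first 10 eligible values, up to q = 29, all satisfy the conclusion.
q = 31: 31 mod 11 = 9 — not in {0, 1, 2, 3, 5, 6, 7, 8}.
So q = 31 is the smallest counterexample.

q = 31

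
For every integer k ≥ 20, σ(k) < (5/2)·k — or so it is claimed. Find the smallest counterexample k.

k = 24

A counterexample is any integer k ≥ 20 such that the claim fails; we check each in order.
For k = 20, 21, 22, 23 the conclusion holds.
k = 24: σ(24) = 60; 60 ≥ 60.
Thus k = 24 disproves the claim, and no smaller k works.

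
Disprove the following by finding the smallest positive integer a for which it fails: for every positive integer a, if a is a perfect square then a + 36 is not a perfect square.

a = 64

Check each positive integer a in order until a is a perfect square but a + 36 is a perfect square.
For a = 1, 4, 9, 16, 25, 36, 49 the conclusion holds.
a = 64: 64 = 8² and 64 + 36 = 100 = 10².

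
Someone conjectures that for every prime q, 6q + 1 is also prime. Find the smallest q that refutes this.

For q = 2, 3, 5, 7, 11, 13, 17 the conclusion holds.
q = 19: 6q + 1 = 115 = 5 × 23, not prime.
Hence q = 19 is a counterexample.

q = 19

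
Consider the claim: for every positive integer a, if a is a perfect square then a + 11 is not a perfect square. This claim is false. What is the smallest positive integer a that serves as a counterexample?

The first 4 eligible values, up to a = 16, all satisfy the conclusion.
a = 25: 25 = 5² and 25 + 11 = 36 = 6².

a = 25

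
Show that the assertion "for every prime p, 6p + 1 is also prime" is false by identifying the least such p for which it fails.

p = 19

For p = 2, 3, 5, 7, 11, 13, 17 the conclusion holds.
p = 19: 6p + 1 = 115 = 5 × 23, not prime.
Hence p = 19 is a counterexample.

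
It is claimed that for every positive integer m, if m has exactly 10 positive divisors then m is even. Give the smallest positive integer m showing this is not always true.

For m = 48, 80, 112, 162, 176, 208, 272, 304, 368 the conclusion holds.
m = 405: divisors of 405: 10 divisors; 405 is odd.

m = 405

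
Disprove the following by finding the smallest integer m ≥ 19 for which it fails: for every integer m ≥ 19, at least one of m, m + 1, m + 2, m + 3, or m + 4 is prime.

For m = 19, 20, 21, 22, 23 the conclusion holds.
m = 24: 24 = 2 × 12; 25 = 5 × 5; 26 = 2 × 13; 27 = 3 × 9; 28 = 2 × 14 — all composite.

m = 24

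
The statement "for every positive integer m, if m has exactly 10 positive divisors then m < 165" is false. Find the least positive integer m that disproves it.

We need the least positive integer m for which m has exactly 10 positive divisors but the claim fails.
The first 4 eligible values, up to m = 162, all satisfy the conclusion.
m = 176: τ(176) = 10; 176 ≥ 165.
Thus m = 176 disproves the claim, and no smaller m works.

m = 176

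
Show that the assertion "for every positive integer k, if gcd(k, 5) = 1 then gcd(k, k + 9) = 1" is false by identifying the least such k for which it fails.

Check each positive integer k in order until gcd(k, 5) = 1 but gcd(k, k + 9) > 1.
For k = 1, 2 the conclusion holds.
k = 3: gcd(3, 12) = 3.

k = 3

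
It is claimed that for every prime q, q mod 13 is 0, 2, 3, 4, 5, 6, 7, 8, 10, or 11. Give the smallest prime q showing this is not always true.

A counterexample is any prime q such that the claim fails; we check each in order.
For q = 2, 3, 5, 7, …, 41, 43, 47 the conclusion holds.
q = 53: 53 mod 13 = 1 — not in {0, 2, 3, 4, 5, 6, 7, 8, 10, 11}.
So q = 53 is the smallest counterexample.

q = 53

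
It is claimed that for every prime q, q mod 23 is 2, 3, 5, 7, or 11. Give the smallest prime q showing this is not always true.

The first 5 eligible values, up to q = 11, all satisfy the conclusion.
q = 13: 13 mod 23 = 13 — not in {2, 3, 5, 7, 11}.
So q = 13 is the smallest counterexample.

q = 13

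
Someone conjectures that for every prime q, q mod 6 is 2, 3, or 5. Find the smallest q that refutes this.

We need the least prime q for which the claim fails.
For q = 2, 3, 5 the conclusion holds.
q = 7: 7 mod 6 = 1 — not in {2, 3, 5}.

q = 7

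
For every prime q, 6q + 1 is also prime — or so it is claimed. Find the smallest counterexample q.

A counterexample is any prime q such that 6q + 1 is not prime; we check each in order.
For q = 2, 3, 5, 7, 11, 13, 17 the conclusion holds.
q = 19: 6q + 1 = 115 = 5 × 23, not prime.
So q = 19 is the smallest counterexample.

q = 19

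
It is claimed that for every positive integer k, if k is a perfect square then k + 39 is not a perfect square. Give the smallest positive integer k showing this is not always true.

The first 4 eligible values, up to k = 16, all satisfy the conclusion.
k = 25: 25 = 5² and 25 + 39 = 64 = 8².
So k = 25 is the smallest counterexample.

k = 25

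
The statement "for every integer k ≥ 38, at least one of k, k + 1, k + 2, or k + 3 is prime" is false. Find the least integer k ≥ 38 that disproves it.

k = 48

For k = 38, 39, 40, 41, 42, 43, 44, 45, 46, 47 the conclusion holds.
k = 48: 48 = 2 × 24; 49 = 7 × 7; 50 = 2 × 25; 51 = 3 × 17 — all composite.
So k = 48 is the smallest counterexample.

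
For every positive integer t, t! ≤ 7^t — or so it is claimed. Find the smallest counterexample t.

We need the least positive integer t for which t! > 7^t.
The first 16 eligible values, up to t = 16, all satisfy the conclusion.
t = 17: t! = 355687428096000 and 7^t = 232630513987207, so 355687428096000 > 232630513987207.

t = 17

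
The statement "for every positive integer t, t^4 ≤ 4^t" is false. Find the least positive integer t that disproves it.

t = 3

A counterexample is any positive integer t such that t^4 > 4^t; we check each in order.
t = 1: t^4 = 1 and 4^t = 4, so 1 ≤ 4.
t = 2: t^4 = 16 and 4^t = 16, so 16 ≤ 16.
t = 3: t^4 = 81 and 4^t = 64, so 81 > 64.
So t = 3 is the smallest counterexample.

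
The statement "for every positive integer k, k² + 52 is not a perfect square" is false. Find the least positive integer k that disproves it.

We need the least positive integer k for which k² + 52 is a perfect square.
The first 11 eligible values, up to k = 11, all satisfy the conclusion.
k = 12: 12² + 52 = 196 = 14², a perfect square.

k = 12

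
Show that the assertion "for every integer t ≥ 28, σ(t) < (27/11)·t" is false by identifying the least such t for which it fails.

The first 8 eligible values, up to t = 35, all satisfy the conclusion.
t = 36: σ(36) = 91; 91 ≥ 972/11.

t = 36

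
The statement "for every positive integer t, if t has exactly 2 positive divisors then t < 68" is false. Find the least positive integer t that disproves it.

t = 71

For t = 2, 3, 5, 7, …, 59, 61, 67 the conclusion holds.
t = 71: τ(71) = 2; 71 ≥ 68.
So t = 71 is the smallest counterexample.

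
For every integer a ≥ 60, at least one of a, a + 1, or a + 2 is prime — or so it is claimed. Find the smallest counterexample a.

a = 62

a = 60: 61 is prime.
a = 61: 61 is prime.
a = 62: 62 = 2 × 31; 63 = 3 × 21; 64 = 2 × 32 — all composite.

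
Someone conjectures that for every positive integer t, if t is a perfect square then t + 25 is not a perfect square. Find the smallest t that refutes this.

We need the least positive integer t for which t is a perfect square but t + 25 is a perfect square.
The first 11 eligible values, up to t = 121, all satisfy the conclusion.
t = 144: 144 = 12² and 144 + 25 = 169 = 13².

t = 144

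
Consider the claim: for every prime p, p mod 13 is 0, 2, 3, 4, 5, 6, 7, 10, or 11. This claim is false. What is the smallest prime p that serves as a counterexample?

p = 47

A counterexample is any prime p such that the claim fails; we check each in order.
For p = 2, 3, 5, 7, …, 37, 41, 43 the conclusion holds.
p = 47: 47 mod 13 = 8 — not in {0, 2, 3, 4, 5, 6, 7, 10, 11}.
Hence p = 47 is a counterexample.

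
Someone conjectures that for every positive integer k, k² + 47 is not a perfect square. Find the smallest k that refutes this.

We need the least positive integer k for which k² + 47 is a perfect square.
For k = 1, 2, 3, 4, …, 20, 21, 22 the conclusion holds.
k = 23: 23² + 47 = 576 = 24², a perfect square.

k = 23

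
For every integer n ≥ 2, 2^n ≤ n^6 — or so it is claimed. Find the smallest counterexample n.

n = 30

Check each integer n ≥ 2 in order until 2^n > n^6.
For n = 2, 3, 4, 5, …, 27, 28, 29 the conclusion holds.
n = 30: 2^n = 1073741824 and n^6 = 729000000, so 1073741824 > 729000000.
So n = 30 is the smallest counterexample.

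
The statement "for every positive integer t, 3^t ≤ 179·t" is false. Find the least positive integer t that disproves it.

t = 7

The first 6 eligible values, up to t = 6, all satisfy the conclusion.
t = 7: 3^t = 2187 and 179·t = 1253, so 2187 > 1253.
So t = 7 is the smallest counterexample.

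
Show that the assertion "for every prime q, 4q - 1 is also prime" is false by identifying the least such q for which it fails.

q = 7

q = 2: 4q - 1 = 7, prime.
q = 3: 4q - 1 = 11, prime.
q = 5: 4q - 1 = 19, prime.
q = 7: 4q - 1 = 27 = 3 × 9, not prime.
So q = 7 is the smallest counterexample.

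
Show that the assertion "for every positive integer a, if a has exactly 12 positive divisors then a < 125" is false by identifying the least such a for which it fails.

a = 126

Check each positive integer a in order until a has exactly 12 positive divisors but the claim fails.
The first 6 eligible values, up to a = 108, all satisfy the conclusion.
a = 126: τ(126) = 12; 126 ≥ 125.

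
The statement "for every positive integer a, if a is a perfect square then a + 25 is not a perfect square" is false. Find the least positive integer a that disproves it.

We need the least positive integer a for which a is a perfect square but a + 25 is a perfect square.
The first 11 eligible values, up to a = 121, all satisfy the conclusion.
a = 144: 144 = 12² and 144 + 25 = 169 = 13².

a = 144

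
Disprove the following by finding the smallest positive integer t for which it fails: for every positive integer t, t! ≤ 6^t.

t = 14

A counterexample is any positive integer t such that t! > 6^t; we check each in order.
For t = 1, 2, 3, 4, …, 11, 12, 13 the conclusion holds.
t = 14: t! = 87178291200 and 6^t = 78364164096, so 87178291200 > 78364164096.
Hence t = 14 is a counterexample.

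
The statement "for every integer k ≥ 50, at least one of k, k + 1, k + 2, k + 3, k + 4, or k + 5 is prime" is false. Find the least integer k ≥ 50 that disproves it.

For k = 50, 51, 52, 53, …, 87, 88, 89 the conclusion holds.
k = 90: 90 = 2 × 45; 91 = 7 × 13; 92 = 2 × 46; 93 = 3 × 31; 94 = 2 × 47; 95 = 5 × 19 — all composite.
Thus k = 90 disproves the claim, and no smaller k works.

k = 90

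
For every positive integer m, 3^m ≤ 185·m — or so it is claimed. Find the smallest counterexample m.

m = 7

Check each positive integer m in order until 3^m > 185·m.
For m = 1, 2, 3, 4, 5, 6 the conclusion holds.
m = 7: 3^m = 2187 and 185·m = 1295, so 2187 > 1295.
Thus m = 7 disproves the claim, and no smaller m works.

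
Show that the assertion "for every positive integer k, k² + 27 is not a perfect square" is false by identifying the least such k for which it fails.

k = 3

A counterexample is any positive integer k such that k² + 27 is a perfect square; we check each in order.
k = 1: 1² + 27 = 28, not a perfect square.
k = 2: 2² + 27 = 31, not a perfect square.
k = 3: 3² + 27 = 36 = 6², a perfect square.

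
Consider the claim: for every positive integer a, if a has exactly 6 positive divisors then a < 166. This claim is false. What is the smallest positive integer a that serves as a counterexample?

We need the least positive integer a for which a has exactly 6 positive divisors but the claim fails.
For a = 12, 18, 20, 28, …, 148, 153, 164 the conclusion holds.
a = 171: τ(171) = 6; 171 ≥ 166.

a = 171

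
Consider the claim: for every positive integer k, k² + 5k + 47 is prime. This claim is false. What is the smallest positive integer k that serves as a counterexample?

Check each positive integer k in order until k² + 5k + 47 is not prime.
For k = 1, 2, 3, 4, …, 35, 36, 37 the conclusion holds.
k = 38: k² + 5k + 47 = 1681 = 41 × 41, composite.
So k = 38 is the smallest counterexample.

k = 38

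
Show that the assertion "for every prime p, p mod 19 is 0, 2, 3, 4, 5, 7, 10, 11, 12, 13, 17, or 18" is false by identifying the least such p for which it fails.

p = 47

A counterexample is any prime p such that the claim fails; we check each in order.
The first 14 eligible values, up to p = 43, all satisfy the conclusion.
p = 47: 47 mod 19 = 9 — not in {0, 2, 3, 4, 5, 7, 10, 11, 12, 13, 17, 18}.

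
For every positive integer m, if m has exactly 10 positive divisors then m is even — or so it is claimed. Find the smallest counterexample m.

m = 405

For m = 48, 80, 112, 162, 176, 208, 272, 304, 368 the conclusion holds.
m = 405: divisors of 405: 10 divisors; 405 is odd.
Hence m = 405 is a counterexample.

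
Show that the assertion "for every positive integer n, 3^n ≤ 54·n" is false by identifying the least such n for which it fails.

n = 6

Check each positive integer n in order until 3^n > 54·n.
n = 1: 3^n = 3 and 54·n = 54, so 3 ≤ 54.
n = 2: 3^n = 9 and 54·n = 108, so 9 ≤ 108.
n = 3: 3^n = 27 and 54·n = 162, so 27 ≤ 162.
n = 4: 3^n = 81 and 54·n = 216, so 81 ≤ 216.
n = 5: 3^n = 243 and 54·n = 270, so 243 ≤ 270.
n = 6: 3^n = 729 and 54·n = 324, so 729 > 324.
Thus n = 6 disproves the claim, and no smaller n works.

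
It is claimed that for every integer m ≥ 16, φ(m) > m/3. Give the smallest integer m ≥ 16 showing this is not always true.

m = 16: φ(16) = 8 and 16/3 = 16/3, so φ(16) > 16/3.
m = 17: φ(17) = 16 and 17/3 = 17/3, so φ(17) > 17/3.
m = 18: φ(18) = 6 and 18/3 = 6, so φ(18) ≤ 18/3.

m = 18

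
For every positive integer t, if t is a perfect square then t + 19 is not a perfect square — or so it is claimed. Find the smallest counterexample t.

t = 1: 1 + 19 = 20, not a perfect square.
t = 4: 4 + 19 = 23, not a perfect square.
t = 9: 9 + 19 = 28, not a perfect square.
t = 16: 16 + 19 = 35, not a perfect square.
t = 25: 25 + 19 = 44, not a perfect square.
t = 36: 36 + 19 = 55, not a perfect square.
t = 49: 49 + 19 = 68, not a perfect square.
t = 64: 64 + 19 = 83, not a perfect square.
t = 81: 81 = 9² and 81 + 19 = 100 = 10².
Hence t = 81 is a counterexample.

t = 81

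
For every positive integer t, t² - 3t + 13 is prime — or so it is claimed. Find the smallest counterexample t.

We need the least positive integer t for which t² - 3t + 13 is not prime.
For t = 1, 2, 3, 4, …, 9, 10, 11 the conclusion holds.
t = 12: t² - 3t + 13 = 121 = 11 × 11, composite.

t = 12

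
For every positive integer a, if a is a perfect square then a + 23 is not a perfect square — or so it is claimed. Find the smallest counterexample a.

a = 121

For a = 1, 4, 9, 16, 25, 36, 49, 64, 81, 100 the conclusion holds.
a = 121: 121 = 11² and 121 + 23 = 144 = 12².
Hence a = 121 is a counterexample.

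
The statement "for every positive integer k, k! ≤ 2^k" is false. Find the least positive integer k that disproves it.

Check each positive integer k in order until k! > 2^k.
k = 1: k! = 1 and 2^k = 2, so 1 ≤ 2.
k = 2: k! = 2 and 2^k = 4, so 2 ≤ 4.
k = 3: k! = 6 and 2^k = 8, so 6 ≤ 8.
k = 4: k! = 24 and 2^k = 16, so 24 > 16.

k = 4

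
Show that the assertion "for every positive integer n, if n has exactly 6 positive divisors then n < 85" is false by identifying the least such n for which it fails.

A counterexample is any positive integer n such that n has exactly 6 positive divisors but the claim fails; we check each in order.
The first 13 eligible values, up to n = 76, all satisfy the conclusion.
n = 92: τ(92) = 6; 92 ≥ 85.
Hence n = 92 is a counterexample.

n = 92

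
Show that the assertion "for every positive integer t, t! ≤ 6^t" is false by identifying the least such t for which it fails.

We need the least positive integer t for which t! > 6^t.
For t = 1, 2, 3, 4, …, 11, 12, 13 the conclusion holds.
t = 14: t! = 87178291200 and 6^t = 78364164096, so 87178291200 > 78364164096.
Thus t = 14 disproves the claim, and no smaller t works.

t = 14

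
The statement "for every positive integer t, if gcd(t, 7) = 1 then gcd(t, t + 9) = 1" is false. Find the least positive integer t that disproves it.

Check each positive integer t in order until gcd(t, 7) = 1 but gcd(t, t + 9) > 1.
For t = 1, 2 the conclusion holds.
t = 3: gcd(3, 12) = 3.
So t = 3 is the smallest counterexample.

t = 3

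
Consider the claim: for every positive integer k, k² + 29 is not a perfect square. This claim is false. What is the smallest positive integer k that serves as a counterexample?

k = 14

We need the least positive integer k for which k² + 29 is a perfect square.
The first 13 eligible values, up to k = 13, all satisfy the conclusion.
k = 14: 14² + 29 = 225 = 15², a perfect square.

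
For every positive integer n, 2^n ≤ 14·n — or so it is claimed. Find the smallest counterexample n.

n = 7

A counterexample is any positive integer n such that 2^n > 14·n; we check each in order.
The first 6 eligible values, up to n = 6, all satisfy the conclusion.
n = 7: 2^n = 128 and 14·n = 98, so 128 > 98.
So n = 7 is the smallest counterexample.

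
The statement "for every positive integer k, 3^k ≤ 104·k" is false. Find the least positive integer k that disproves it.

The first 5 eligible values, up to k = 5, all satisfy the conclusion.
k = 6: 3^k = 729 and 104·k = 624, so 729 > 624.
Thus k = 6 disproves the claim, and no smaller k works.

k = 6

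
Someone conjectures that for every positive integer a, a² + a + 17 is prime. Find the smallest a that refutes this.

a = 16

Check each positive integer a in order until a² + a + 17 is not prime.
For a = 1, 2, 3, 4, …, 13, 14, 15 the conclusion holds.
a = 16: a² + a + 17 = 289 = 17 × 17, composite.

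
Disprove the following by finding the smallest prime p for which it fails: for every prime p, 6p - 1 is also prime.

Check each prime p in order until 6p - 1 is not prime.
p = 2: 6p - 1 = 11, prime.
p = 3: 6p - 1 = 17, prime.
p = 5: 6p - 1 = 29, prime.
p = 7: 6p - 1 = 41, prime.
p = 11: 6p - 1 = 65 = 5 × 13, not prime.

p = 11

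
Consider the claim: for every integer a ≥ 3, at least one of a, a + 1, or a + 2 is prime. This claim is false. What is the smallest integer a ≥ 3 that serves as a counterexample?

For a = 3, 4, 5, 6, 7 the conclusion holds.
a = 8: 8 = 2 × 4; 9 = 3 × 3; 10 = 2 × 5 — all composite.
Thus a = 8 disproves the claim, and no smaller a works.

a = 8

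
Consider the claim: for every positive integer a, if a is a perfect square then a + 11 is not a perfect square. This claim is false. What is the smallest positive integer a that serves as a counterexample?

A counterexample is any positive integer a such that a is a perfect square but a + 11 is a perfect square; we check each in order.
For a = 1, 4, 9, 16 the conclusion holds.
a = 25: 25 = 5² and 25 + 11 = 36 = 6².
So a = 25 is the smallest counterexample.

a = 25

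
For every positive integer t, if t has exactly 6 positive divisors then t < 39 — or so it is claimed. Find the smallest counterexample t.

t = 44

For t = 12, 18, 20, 28, 32 the conclusion holds.
t = 44: τ(44) = 6; 44 ≥ 39.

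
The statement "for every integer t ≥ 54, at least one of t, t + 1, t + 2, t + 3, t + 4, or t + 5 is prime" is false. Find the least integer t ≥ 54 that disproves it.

For t = 54, 55, 56, 57, …, 87, 88, 89 the conclusion holds.
t = 90: 90 = 2 × 45; 91 = 7 × 13; 92 = 2 × 46; 93 = 3 × 31; 94 = 2 × 47; 95 = 5 × 19 — all composite.
Hence t = 90 is a counterexample.

t = 90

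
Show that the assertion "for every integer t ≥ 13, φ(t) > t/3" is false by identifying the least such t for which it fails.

t = 18

t = 13: φ(13) = 12 and 13/3 = 13/3, so φ(13) > 13/3.
t = 14: φ(14) = 6 and 14/3 = 14/3, so φ(14) > 14/3.
t = 15: φ(15) = 8 and 15/3 = 5, so φ(15) > 15/3.
t = 16: φ(16) = 8 and 16/3 = 16/3, so φ(16) > 16/3.
t = 17: φ(17) = 16 and 17/3 = 17/3, so φ(17) > 17/3.
t = 18: φ(18) = 6 and 18/3 = 6, so φ(18) ≤ 18/3.
So t = 18 is the smallest counterexample.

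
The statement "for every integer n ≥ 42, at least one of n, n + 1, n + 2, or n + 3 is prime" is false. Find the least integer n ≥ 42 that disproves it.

n = 48

The first 6 eligible values, up to n = 47, all satisfy the conclusion.
n = 48: 48 = 2 × 24; 49 = 7 × 7; 50 = 2 × 25; 51 = 3 × 17 — all composite.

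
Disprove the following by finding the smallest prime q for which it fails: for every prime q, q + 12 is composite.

q = 5

Check each prime q in order until q + 12 is prime.
q = 2: q + 12 = 14 = 2 × 7, composite.
q = 3: q + 12 = 15 = 3 × 5, composite.
q = 5: q + 12 = 17, prime — not composite.
Thus q = 5 disproves the claim, and no smaller q works.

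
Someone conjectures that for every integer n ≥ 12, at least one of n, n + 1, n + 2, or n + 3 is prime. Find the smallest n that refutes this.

For n = 12, 13, 14, 15, …, 21, 22, 23 the conclusion holds.
n = 24: 24 = 2 × 12; 25 = 5 × 5; 26 = 2 × 13; 27 = 3 × 9 — all composite.

n = 24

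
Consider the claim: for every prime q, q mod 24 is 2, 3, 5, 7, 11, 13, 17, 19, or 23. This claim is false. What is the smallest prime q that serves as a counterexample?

Check each prime q in order until the claim fails.
For q = 2, 3, 5, 7, …, 61, 67, 71 the conclusion holds.
q = 73: 73 mod 24 = 1 — not in {2, 3, 5, 7, 11, 13, 17, 19, 23}.

q = 73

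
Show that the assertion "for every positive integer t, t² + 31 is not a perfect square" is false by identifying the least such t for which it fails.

A counterexample is any positive integer t such that t² + 31 is a perfect square; we check each in order.
For t = 1, 2, 3, 4, …, 12, 13, 14 the conclusion holds.
t = 15: 15² + 31 = 256 = 16², a perfect square.
So t = 15 is the smallest counterexample.

t = 15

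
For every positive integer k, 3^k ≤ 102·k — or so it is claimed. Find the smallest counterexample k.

The first 5 eligible values, up to k = 5, all satisfy the conclusion.
k = 6: 3^k = 729 and 102·k = 612, so 729 > 612.
So k = 6 is the smallest counterexample.

k = 6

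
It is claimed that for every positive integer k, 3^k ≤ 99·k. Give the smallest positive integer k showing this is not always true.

k = 6

Check each positive integer k in order until 3^k > 99·k.
k = 1: 3^k = 3 and 99·k = 99, so 3 ≤ 99.
k = 2: 3^k = 9 and 99·k = 198, so 9 ≤ 198.
k = 3: 3^k = 27 and 99·k = 297, so 27 ≤ 297.
k = 4: 3^k = 81 and 99·k = 396, so 81 ≤ 396.
k = 5: 3^k = 243 and 99·k = 495, so 243 ≤ 495.
k = 6: 3^k = 729 and 99·k = 594, so 729 > 594.
Thus k = 6 disproves the claim, and no smaller k works.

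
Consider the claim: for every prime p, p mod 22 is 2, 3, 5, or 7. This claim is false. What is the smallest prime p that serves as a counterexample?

p = 11

A counterexample is any prime p such that the claim fails; we check each in order.
The first 4 eligible values, up to p = 7, all satisfy the conclusion.
p = 11: 11 mod 22 = 11 — not in {2, 3, 5, 7}.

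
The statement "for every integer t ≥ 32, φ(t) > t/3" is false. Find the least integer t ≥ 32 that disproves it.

t = 36

Check each integer t ≥ 32 in order until the claim fails.
For t = 32, 33, 34, 35 the conclusion holds.
t = 36: φ(36) = 12 and 36/3 = 12, so φ(36) ≤ 36/3.
So t = 36 is the smallest counterexample.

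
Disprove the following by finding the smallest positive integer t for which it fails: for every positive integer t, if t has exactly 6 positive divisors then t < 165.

For t = 12, 18, 20, 28, …, 148, 153, 164 the conclusion holds.
t = 171: τ(171) = 6; 171 ≥ 165.
Thus t = 171 disproves the claim, and no smaller t works.

t = 171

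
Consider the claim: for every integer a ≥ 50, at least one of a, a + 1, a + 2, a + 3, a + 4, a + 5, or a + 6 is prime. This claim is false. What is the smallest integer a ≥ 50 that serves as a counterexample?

Check each integer a ≥ 50 in order until a, a + 1, a + 2, a + 3, a + 4, a + 5, a + 6 are all composite.
For a = 50, 51, 52, 53, …, 87, 88, 89 the conclusion holds.
a = 90: 90 = 2 × 45; 91 = 7 × 13; 92 = 2 × 46; 93 = 3 × 31; 94 = 2 × 47; 95 = 5 × 19; 96 = 2 × 48 — all composite.
Thus a = 90 disproves the claim, and no smaller a works.

a = 90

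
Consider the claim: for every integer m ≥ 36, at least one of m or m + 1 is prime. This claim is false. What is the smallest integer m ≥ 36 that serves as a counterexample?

A counterexample is any integer m ≥ 36 such that m, m + 1 are both composite; we check each in order.
m = 36: 37 is prime.
m = 37: 37 is prime.
m = 38: 38 = 2 × 19; 39 = 3 × 13 — both composite.

m = 38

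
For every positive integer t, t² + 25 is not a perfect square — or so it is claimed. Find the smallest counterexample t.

t = 12

A counterexample is any positive integer t such that t² + 25 is a perfect square; we check each in order.
The first 11 eligible values, up to t = 11, all satisfy the conclusion.
t = 12: 12² + 25 = 169 = 13², a perfect square.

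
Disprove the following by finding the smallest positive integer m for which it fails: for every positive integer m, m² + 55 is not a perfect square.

m = 3

A counterexample is any positive integer m such that m² + 55 is a perfect square; we check each in order.
m = 1: 1² + 55 = 56, not a perfect square.
m = 2: 2² + 55 = 59, not a perfect square.
m = 3: 3² + 55 = 64 = 8², a perfect square.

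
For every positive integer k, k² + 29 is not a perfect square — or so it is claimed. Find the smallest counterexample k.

k = 14

A counterexample is any positive integer k such that k² + 29 is a perfect square; we check each in order.
The first 13 eligible values, up to k = 13, all satisfy the conclusion.
k = 14: 14² + 29 = 225 = 15², a perfect square.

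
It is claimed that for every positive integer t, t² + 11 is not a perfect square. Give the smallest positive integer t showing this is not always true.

We need the least positive integer t for which t² + 11 is a perfect square.
The first 4 eligible values, up to t = 4, all satisfy the conclusion.
t = 5: 5² + 11 = 36 = 6², a perfect square.
So t = 5 is the smallest counterexample.

t = 5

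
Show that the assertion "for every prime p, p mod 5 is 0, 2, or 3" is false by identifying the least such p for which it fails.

p = 11

Check each prime p in order until the claim fails.
For p = 2, 3, 5, 7 the conclusion holds.
p = 11: 11 mod 5 = 1 — not in {0, 2, 3}.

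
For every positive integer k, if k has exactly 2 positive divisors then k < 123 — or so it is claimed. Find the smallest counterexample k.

k = 127

For k = 2, 3, 5, 7, …, 107, 109, 113 the conclusion holds.
k = 127: τ(127) = 2; 127 ≥ 123.
Thus k = 127 disproves the claim, and no smaller k works.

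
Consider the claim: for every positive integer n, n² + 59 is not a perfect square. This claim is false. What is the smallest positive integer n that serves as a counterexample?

n = 29

We need the least positive integer n for which n² + 59 is a perfect square.
The first 28 eligible values, up to n = 28, all satisfy the conclusion.
n = 29: 29² + 59 = 900 = 30², a perfect square.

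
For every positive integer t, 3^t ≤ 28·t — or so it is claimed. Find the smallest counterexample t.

t = 5

We need the least positive integer t for which 3^t > 28·t.
The first 4 eligible values, up to t = 4, all satisfy the conclusion.
t = 5: 3^t = 243 and 28·t = 140, so 243 > 140.
Thus t = 5 disproves the claim, and no smaller t works.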